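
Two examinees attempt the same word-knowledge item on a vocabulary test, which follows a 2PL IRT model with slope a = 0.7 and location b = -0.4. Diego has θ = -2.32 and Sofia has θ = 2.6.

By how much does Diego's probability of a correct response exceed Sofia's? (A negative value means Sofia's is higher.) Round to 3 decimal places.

P(θ) = 1 / (1 + exp(−a(θ − b)))
P(Diego) = 0.2069  [exponent -1.3440]
P(Sofia) = 0.8909  [exponent 2.1000]
Difference = 0.2069 − 0.8909 = -0.6841

-0.684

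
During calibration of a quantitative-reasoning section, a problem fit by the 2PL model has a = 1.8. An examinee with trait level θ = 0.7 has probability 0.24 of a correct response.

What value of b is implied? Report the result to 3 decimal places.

1.340

P(θ) = 1 / (1 + exp(−a(θ − b)))
logit(0.24) = ln(0.24/0.76) = -1.1527
b = θ − logit/(a) = 0.7 − (-1.1527)/1.8000 = 1.3404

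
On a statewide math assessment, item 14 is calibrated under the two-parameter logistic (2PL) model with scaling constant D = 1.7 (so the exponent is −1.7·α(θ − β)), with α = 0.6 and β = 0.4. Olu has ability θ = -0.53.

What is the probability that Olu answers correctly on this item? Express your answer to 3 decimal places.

P(θ) = 1 / (1 + exp(−D·α(θ − β)))
Exponent: 1.7 × 0.6 × (-0.53 − 0.4) = -0.9486
1/(1 + e^{0.9486}) = 0.2792
P = 0.2792

0.279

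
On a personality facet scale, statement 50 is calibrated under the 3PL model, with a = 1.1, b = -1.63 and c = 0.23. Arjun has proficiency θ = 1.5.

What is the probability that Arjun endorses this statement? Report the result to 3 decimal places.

0.976

P(θ) = c + (1 − c) · 1 / (1 + exp(−a(θ − b)))
Exponent: 1.1 × (1.5 − (-1.63)) = 3.4430
1/(1 + e^{-3.4430}) = 0.9690
P = 0.23 + 0.77 × 0.9690 = 0.9761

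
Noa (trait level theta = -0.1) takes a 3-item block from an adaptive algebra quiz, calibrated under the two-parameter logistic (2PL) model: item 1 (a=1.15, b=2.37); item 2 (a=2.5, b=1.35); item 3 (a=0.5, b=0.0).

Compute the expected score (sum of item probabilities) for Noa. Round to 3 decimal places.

0.569

P(theta) = 1 / (1 + exp(−a(theta − b)))
P_1 = 1/(1+e^{2.8405}) = 0.0552
P_2 = 1/(1+e^{3.6250}) = 0.0260
P_3 = 1/(1+e^{0.0500}) = 0.4875
E[score] = 0.0552 + 0.0260 + 0.4875 = 0.5686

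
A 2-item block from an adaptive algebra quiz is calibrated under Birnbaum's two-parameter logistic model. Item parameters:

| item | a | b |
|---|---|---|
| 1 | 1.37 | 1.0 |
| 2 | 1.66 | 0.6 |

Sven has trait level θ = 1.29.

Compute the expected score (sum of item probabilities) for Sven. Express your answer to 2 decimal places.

P(θ) = 1 / (1 + exp(−a(θ − b)))
P_1 = 1/(1+e^{-0.3973}) = 0.5980
P_2 = 1/(1+e^{-1.1454}) = 0.7587
E[score] = 0.5980 + 0.7587 = 1.3567

1.36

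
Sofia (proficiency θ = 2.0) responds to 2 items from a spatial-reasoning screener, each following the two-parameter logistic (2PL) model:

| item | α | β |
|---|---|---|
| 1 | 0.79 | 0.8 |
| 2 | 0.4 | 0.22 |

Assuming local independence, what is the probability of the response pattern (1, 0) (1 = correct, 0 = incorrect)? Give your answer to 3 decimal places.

0.237

P(θ) = 1 / (1 + exp(−α(θ − β)))
P_1 = 1/(1+e^{-0.9480}) = 0.7207
P_2 = 1/(1+e^{-0.7120}) = 0.6708
L = P_1 × (1−P_2) = 0.7207 × 0.3292 = 0.23723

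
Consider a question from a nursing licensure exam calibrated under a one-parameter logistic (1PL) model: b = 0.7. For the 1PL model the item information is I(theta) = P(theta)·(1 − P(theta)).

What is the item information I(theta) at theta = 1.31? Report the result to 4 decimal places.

P = 1/(1+e^{-0.6100}) = 0.6479
P(1−P) = 0.6479 × 0.3521 = 0.2281
I = P(1−P) = 0.22811

0.2281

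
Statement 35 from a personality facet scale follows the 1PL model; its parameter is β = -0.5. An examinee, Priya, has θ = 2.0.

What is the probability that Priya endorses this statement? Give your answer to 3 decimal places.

P(θ) = 1 / (1 + exp(−(θ − β)))
Exponent: (2.0 − (-0.5)) = 2.5000
1/(1 + e^{-2.5000}) = 0.9241
P = 0.9241

0.924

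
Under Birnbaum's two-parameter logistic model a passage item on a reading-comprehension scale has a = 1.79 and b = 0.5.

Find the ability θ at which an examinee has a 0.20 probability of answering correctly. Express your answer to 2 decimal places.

-0.27

P(θ) = 1 / (1 + exp(−a(θ − b)))
logit = ln(0.2000/0.8000) = -1.3863
θ = b + logit/(a) = 0.5 + (-1.3863)/1.7900 = -0.2745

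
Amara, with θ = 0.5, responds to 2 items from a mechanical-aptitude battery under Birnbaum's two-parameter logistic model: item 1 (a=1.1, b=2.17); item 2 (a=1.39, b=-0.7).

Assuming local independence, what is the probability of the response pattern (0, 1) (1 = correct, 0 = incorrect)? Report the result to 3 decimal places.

0.726

P(θ) = 1 / (1 + exp(−a(θ − b)))
P_1 = 1/(1+e^{1.8370}) = 0.1374
P_2 = 1/(1+e^{-1.6680}) = 0.8413
L = (1−P_1) × P_2 = 0.8626 × 0.8413 = 0.72571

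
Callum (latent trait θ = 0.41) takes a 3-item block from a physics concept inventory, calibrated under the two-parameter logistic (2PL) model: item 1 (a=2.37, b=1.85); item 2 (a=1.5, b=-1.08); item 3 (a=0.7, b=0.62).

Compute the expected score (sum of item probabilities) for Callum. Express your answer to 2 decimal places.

1.40

P(θ) = 1 / (1 + exp(−a(θ − b)))
P_1 = 1/(1+e^{3.4128}) = 0.0319
P_2 = 1/(1+e^{-2.2350}) = 0.9033
P_3 = 1/(1+e^{0.1470}) = 0.4633
E[score] = 0.0319 + 0.9033 + 0.4633 = 1.3986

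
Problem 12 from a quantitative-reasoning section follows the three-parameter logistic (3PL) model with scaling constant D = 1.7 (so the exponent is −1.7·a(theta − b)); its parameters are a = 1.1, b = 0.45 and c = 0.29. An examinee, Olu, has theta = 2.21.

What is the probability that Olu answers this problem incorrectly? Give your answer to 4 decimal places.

0.0255

P(theta) = c + (1 − c) · 1 / (1 + exp(−D·a(theta − b)))
Exponent: 1.7 × 1.1 × (2.21 − 0.45) = 3.2912
1/(1 + e^{-3.2912}) = 0.9641
P = 0.29 + 0.71 × 0.9641 = 0.9745
P(incorrect) = 1 − 0.9745 = 0.0255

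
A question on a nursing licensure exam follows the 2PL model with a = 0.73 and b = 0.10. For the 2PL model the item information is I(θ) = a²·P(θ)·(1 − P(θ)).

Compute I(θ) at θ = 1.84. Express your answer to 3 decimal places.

0.091

P = 1/(1+e^{-1.2702}) = 0.7808
P(1−P) = 0.7808 × 0.2192 = 0.1712
I = a² × P(1−P) = 0.73² × 0.1712 = 0.09121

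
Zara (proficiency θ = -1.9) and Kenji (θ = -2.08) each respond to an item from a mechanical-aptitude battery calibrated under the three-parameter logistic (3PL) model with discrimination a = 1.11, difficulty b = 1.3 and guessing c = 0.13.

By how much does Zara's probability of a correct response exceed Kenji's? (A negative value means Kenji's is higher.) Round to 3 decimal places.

P(θ) = c + (1 − c) · 1 / (1 + exp(−a(θ − b)))
P(Zara) = 0.1542  [exponent -3.5520]
P(Kenji) = 0.1500  [exponent -3.7518]
Difference = 0.1542 − 0.1500 = 0.0043

0.004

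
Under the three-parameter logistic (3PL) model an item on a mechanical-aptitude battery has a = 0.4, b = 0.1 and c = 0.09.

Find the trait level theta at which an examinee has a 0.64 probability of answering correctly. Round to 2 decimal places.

P(theta) = c + (1 − c) · 1 / (1 + exp(−a(theta − b)))
Remove guessing floor: (0.64 − 0.09)/(1 − 0.09) = 0.6044
logit = ln(0.6044/0.3956) = 0.4238
theta = b + logit/(a) = 0.1 + 0.4238/0.4000 = 1.1595

1.16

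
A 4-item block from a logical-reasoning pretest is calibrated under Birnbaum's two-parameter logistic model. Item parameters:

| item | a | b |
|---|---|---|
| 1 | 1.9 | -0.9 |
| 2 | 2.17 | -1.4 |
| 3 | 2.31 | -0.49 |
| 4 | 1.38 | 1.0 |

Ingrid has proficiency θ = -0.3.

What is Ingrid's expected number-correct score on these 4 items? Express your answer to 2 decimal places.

2.42

P(θ) = 1 / (1 + exp(−a(θ − b)))
P_1 = 1/(1+e^{-1.1400}) = 0.7577
P_2 = 1/(1+e^{-2.3870}) = 0.9158
P_3 = 1/(1+e^{-0.4389}) = 0.6080
P_4 = 1/(1+e^{1.7940}) = 0.1426
E[score] = 0.7577 + 0.9158 + 0.6080 + 0.1426 = 2.4241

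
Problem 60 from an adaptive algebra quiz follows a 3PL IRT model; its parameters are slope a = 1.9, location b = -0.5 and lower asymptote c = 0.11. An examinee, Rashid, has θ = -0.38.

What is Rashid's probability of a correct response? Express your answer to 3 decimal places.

P(θ) = c + (1 − c) · 1 / (1 + exp(−a(θ − b)))
Exponent: 1.9 × (-0.38 − (-0.5)) = 0.2280
1/(1 + e^{-0.2280}) = 0.5568
P = 0.11 + 0.89 × 0.5568 = 0.6055

0.606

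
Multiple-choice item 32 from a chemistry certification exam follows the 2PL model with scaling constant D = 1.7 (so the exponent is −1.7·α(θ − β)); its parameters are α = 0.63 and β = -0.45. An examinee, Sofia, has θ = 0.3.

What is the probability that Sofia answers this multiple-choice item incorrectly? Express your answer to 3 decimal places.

0.309

P(θ) = 1 / (1 + exp(−D·α(θ − β)))
Exponent: 1.7 × 0.63 × (0.3 − (-0.45)) = 0.8033
1/(1 + e^{-0.8033}) = 0.6907
P = 0.6907
P(incorrect) = 1 − 0.6907 = 0.3093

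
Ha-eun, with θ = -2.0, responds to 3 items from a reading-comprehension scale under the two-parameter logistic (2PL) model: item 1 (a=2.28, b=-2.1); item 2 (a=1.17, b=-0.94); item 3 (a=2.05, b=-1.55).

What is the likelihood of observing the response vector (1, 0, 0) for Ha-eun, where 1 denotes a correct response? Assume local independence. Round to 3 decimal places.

P(θ) = 1 / (1 + exp(−a(θ − b)))
P_1 = 1/(1+e^{-0.2280}) = 0.5568
P_2 = 1/(1+e^{1.2402}) = 0.2244
P_3 = 1/(1+e^{0.9225}) = 0.2844
L = P_1 × (1−P_2) × (1−P_3) = 0.5568 × 0.7756 × 0.7156 = 0.30899

0.309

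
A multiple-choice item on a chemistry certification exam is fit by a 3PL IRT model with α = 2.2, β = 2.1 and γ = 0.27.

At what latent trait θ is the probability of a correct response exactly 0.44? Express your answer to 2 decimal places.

P(θ) = γ + (1 − γ) · 1 / (1 + exp(−α(θ − β)))
Remove guessing floor: (0.44 − 0.27)/(1 − 0.27) = 0.2329
logit = ln(0.2329/0.7671) = -1.1921
θ = β + logit/(α) = 2.1 + (-1.1921)/2.2000 = 1.5581

1.56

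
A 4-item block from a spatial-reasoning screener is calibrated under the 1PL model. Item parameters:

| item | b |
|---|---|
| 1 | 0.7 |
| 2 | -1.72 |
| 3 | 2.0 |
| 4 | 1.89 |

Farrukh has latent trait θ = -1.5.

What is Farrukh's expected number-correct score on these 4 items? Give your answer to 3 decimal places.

0.716

P(θ) = 1 / (1 + exp(−(θ − b)))
P_1 = 1/(1+e^{2.2000}) = 0.0998
P_2 = 1/(1+e^{-0.2200}) = 0.5548
P_3 = 1/(1+e^{3.5000}) = 0.0293
P_4 = 1/(1+e^{3.3900}) = 0.0326
E[score] = 0.0998 + 0.5548 + 0.0293 + 0.0326 = 0.7165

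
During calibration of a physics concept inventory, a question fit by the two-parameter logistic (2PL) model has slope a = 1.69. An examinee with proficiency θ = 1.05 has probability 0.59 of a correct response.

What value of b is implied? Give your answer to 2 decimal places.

0.83

P(θ) = 1 / (1 + exp(−a(θ − b)))
logit(0.59) = ln(0.59/0.41) = 0.3640
b = θ − logit/(a) = 1.05 − 0.3640/1.6900 = 0.8346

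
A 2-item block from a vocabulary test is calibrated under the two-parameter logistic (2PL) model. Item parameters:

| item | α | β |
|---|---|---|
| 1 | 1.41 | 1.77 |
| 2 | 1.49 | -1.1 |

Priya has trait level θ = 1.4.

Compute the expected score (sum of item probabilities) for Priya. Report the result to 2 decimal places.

P(θ) = 1 / (1 + exp(−α(θ − β)))
P_1 = 1/(1+e^{0.5217}) = 0.3725
P_2 = 1/(1+e^{-3.7250}) = 0.9765
E[score] = 0.3725 + 0.9765 = 1.3489

1.35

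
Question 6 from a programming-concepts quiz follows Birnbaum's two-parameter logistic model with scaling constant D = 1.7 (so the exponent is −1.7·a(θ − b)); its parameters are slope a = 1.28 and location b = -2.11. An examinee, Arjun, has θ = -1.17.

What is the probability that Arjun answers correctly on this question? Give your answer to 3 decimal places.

P(θ) = 1 / (1 + exp(−D·a(θ − b)))
Exponent: 1.7 × 1.28 × (-1.17 − (-2.11)) = 2.0454
1/(1 + e^{-2.0454}) = 0.8855
P = 0.8855

0.885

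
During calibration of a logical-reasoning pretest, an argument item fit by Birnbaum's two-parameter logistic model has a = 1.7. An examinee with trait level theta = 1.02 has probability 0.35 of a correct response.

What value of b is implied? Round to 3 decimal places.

P(theta) = 1 / (1 + exp(−a(theta − b)))
logit(0.35) = ln(0.35/0.65) = -0.6190
b = theta − logit/(a) = 1.02 − (-0.6190)/1.7000 = 1.3841

1.384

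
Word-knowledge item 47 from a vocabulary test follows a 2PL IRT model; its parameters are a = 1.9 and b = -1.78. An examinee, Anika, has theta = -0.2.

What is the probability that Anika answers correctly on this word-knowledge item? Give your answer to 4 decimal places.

P(theta) = 1 / (1 + exp(−a(theta − b)))
Exponent: 1.9 × (-0.2 − (-1.78)) = 3.0020
1/(1 + e^{-3.0020}) = 0.9527

0.9527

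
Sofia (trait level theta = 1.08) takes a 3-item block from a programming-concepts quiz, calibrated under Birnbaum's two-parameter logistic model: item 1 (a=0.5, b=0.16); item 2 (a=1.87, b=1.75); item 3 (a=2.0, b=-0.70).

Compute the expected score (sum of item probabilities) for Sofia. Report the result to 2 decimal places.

1.81

P(theta) = 1 / (1 + exp(−a(theta − b)))
P_1 = 1/(1+e^{-0.4600}) = 0.6130
P_2 = 1/(1+e^{1.2529}) = 0.2222
P_3 = 1/(1+e^{-3.5600}) = 0.9723
E[score] = 0.6130 + 0.2222 + 0.9723 = 1.8076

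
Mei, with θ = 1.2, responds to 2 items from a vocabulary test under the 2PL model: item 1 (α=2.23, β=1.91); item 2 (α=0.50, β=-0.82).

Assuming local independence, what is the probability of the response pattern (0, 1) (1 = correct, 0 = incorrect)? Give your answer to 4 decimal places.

0.6082

P(θ) = 1 / (1 + exp(−α(θ − β)))
P_1 = 1/(1+e^{1.5833}) = 0.1703
P_2 = 1/(1+e^{-1.0100}) = 0.7330
L = (1−P_1) × P_2 = 0.8297 × 0.7330 = 0.60817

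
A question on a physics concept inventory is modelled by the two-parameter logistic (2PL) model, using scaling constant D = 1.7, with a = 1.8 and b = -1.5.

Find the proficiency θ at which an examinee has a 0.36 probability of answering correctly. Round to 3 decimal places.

P(θ) = 1 / (1 + exp(−D·a(θ − b)))
logit = ln(0.3600/0.6400) = -0.5754
θ = b + logit/(1.7·a) = -1.5 + (-0.5754)/3.0600 = -1.6880

-1.688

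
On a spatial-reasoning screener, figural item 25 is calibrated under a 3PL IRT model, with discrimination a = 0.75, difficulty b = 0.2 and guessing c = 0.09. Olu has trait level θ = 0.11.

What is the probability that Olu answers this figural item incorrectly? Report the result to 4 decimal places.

P(θ) = c + (1 − c) · 1 / (1 + exp(−a(θ − b)))
Exponent: 0.75 × (0.11 − 0.2) = -0.0675
1/(1 + e^{0.0675}) = 0.4831
P = 0.09 + 0.91 × 0.4831 = 0.5296
P(incorrect) = 1 − 0.5296 = 0.4704

0.4704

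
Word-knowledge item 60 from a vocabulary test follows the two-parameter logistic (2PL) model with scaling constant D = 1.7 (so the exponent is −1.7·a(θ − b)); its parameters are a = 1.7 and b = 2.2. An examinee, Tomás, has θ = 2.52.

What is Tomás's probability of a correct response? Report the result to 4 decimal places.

P(θ) = 1 / (1 + exp(−D·a(θ − b)))
Exponent: 1.7 × 1.7 × (2.52 − 2.2) = 0.9248
1/(1 + e^{-0.9248}) = 0.7160
P = 0.7160

0.7160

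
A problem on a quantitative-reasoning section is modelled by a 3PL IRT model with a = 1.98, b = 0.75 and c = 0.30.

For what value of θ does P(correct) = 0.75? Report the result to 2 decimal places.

P(θ) = c + (1 − c) · 1 / (1 + exp(−a(θ − b)))
Remove guessing floor: (0.75 − 0.30)/(1 − 0.30) = 0.6429
logit = ln(0.6429/0.3571) = 0.5878
θ = b + logit/(a) = 0.75 + 0.5878/1.9800 = 1.0469

1.05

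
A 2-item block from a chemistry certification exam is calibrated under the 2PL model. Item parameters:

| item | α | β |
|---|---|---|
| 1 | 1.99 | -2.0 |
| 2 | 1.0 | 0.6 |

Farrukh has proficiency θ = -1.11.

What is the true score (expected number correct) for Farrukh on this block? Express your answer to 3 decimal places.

1.008

P(θ) = 1 / (1 + exp(−α(θ − β)))
P_1 = 1/(1+e^{-1.7711}) = 0.8546
P_2 = 1/(1+e^{1.7100}) = 0.1532
E[score] = 0.8546 + 0.1532 = 1.0078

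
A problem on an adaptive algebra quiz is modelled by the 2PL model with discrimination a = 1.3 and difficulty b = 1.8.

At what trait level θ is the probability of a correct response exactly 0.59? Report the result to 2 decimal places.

2.08

P(θ) = 1 / (1 + exp(−a(θ − b)))
logit = ln(0.5900/0.4100) = 0.3640
θ = b + logit/(a) = 1.8 + 0.3640/1.3000 = 2.0800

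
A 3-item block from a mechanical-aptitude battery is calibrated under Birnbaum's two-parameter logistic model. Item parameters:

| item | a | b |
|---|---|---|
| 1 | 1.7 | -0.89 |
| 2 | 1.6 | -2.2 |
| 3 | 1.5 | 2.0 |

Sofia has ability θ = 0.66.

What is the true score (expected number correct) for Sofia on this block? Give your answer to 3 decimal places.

P(θ) = 1 / (1 + exp(−a(θ − b)))
P_1 = 1/(1+e^{-2.6350}) = 0.9331
P_2 = 1/(1+e^{-4.5760}) = 0.9898
P_3 = 1/(1+e^{2.0100}) = 0.1182
E[score] = 0.9331 + 0.9898 + 0.1182 = 2.0410

2.041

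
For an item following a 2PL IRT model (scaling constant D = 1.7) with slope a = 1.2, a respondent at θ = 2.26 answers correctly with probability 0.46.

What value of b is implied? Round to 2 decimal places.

P(θ) = 1 / (1 + exp(−D·a(θ − b)))
logit(0.46) = ln(0.46/0.54) = -0.1603
b = θ − logit/(1.7·a) = 2.26 − (-0.1603)/2.0400 = 2.3386

2.34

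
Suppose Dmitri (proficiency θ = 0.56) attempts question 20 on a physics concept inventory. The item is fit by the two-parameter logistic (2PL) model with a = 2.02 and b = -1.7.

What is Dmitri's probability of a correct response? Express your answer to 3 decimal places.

P(θ) = 1 / (1 + exp(−a(θ − b)))
Exponent: 2.02 × (0.56 − (-1.7)) = 4.5652
1/(1 + e^{-4.5652}) = 0.9897

0.990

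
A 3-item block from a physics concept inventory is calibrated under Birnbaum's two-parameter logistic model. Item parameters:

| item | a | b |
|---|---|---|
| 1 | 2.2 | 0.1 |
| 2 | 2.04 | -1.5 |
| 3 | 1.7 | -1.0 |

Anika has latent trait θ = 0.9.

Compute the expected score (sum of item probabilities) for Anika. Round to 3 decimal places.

P(θ) = 1 / (1 + exp(−a(θ − b)))
P_1 = 1/(1+e^{-1.7600}) = 0.8532
P_2 = 1/(1+e^{-4.8960}) = 0.9926
P_3 = 1/(1+e^{-3.2300}) = 0.9619
E[score] = 0.8532 + 0.9926 + 0.9619 = 2.8077

2.808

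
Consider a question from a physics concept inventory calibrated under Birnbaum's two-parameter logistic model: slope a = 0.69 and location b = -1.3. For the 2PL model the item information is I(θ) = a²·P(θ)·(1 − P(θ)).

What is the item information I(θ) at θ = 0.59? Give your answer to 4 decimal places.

P = 1/(1+e^{-1.3041}) = 0.7865
P(1−P) = 0.7865 × 0.2135 = 0.1679
I = a² × P(1−P) = 0.69² × 0.1679 = 0.07994

0.0799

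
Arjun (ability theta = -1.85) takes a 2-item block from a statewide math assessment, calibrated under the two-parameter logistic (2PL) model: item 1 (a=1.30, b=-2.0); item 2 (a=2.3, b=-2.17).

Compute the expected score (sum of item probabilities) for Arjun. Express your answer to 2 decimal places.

P(theta) = 1 / (1 + exp(−a(theta − b)))
P_1 = 1/(1+e^{-0.1950}) = 0.5486
P_2 = 1/(1+e^{-0.7360}) = 0.6761
E[score] = 0.5486 + 0.6761 = 1.2247

1.22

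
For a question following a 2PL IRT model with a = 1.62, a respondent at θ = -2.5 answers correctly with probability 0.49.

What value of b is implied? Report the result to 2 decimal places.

P(θ) = 1 / (1 + exp(−a(θ − b)))
logit(0.49) = ln(0.49/0.51) = -0.0400
b = θ − logit/(a) = -2.5 − (-0.0400)/1.6200 = -2.4753

-2.48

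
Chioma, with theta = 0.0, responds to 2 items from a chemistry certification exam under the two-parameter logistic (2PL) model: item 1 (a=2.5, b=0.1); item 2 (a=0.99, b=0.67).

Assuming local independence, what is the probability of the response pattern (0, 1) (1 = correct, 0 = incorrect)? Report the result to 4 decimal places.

P(theta) = 1 / (1 + exp(−a(theta − b)))
P_1 = 1/(1+e^{0.2500}) = 0.4378
P_2 = 1/(1+e^{0.6633}) = 0.3400
L = (1−P_1) × P_2 = 0.5622 × 0.3400 = 0.19114

0.1911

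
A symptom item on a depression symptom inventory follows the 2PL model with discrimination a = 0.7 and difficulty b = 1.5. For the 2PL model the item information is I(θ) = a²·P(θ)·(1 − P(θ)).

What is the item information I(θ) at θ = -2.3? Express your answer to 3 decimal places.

0.030

P = 1/(1+e^{2.6600}) = 0.0654
P(1−P) = 0.0654 × 0.9346 = 0.0611
I = a² × P(1−P) = 0.7² × 0.0611 = 0.02994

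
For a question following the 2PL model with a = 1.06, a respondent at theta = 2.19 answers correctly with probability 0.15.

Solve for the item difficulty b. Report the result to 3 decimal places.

3.826

P(theta) = 1 / (1 + exp(−a(theta − b)))
logit(0.15) = ln(0.15/0.85) = -1.7346
b = theta − logit/(a) = 2.19 − (-1.7346)/1.0600 = 3.8264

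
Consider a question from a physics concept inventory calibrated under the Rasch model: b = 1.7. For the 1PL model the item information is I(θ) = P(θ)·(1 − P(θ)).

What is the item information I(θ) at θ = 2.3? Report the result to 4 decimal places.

0.2288

P = 1/(1+e^{-0.6000}) = 0.6457
P(1−P) = 0.6457 × 0.3543 = 0.2288
I = P(1−P) = 0.22878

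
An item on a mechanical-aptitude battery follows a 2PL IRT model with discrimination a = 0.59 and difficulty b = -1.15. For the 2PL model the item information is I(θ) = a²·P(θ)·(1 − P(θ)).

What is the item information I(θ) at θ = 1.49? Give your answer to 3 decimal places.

0.050

P = 1/(1+e^{-1.5576}) = 0.8260
P(1−P) = 0.8260 × 0.1740 = 0.1437
I = a² × P(1−P) = 0.59² × 0.1437 = 0.05003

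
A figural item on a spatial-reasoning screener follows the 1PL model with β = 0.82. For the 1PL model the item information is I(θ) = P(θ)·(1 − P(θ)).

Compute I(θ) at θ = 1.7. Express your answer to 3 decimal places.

0.207

P = 1/(1+e^{-0.8800}) = 0.7068
P(1−P) = 0.7068 × 0.2932 = 0.2072
I = P(1−P) = 0.20722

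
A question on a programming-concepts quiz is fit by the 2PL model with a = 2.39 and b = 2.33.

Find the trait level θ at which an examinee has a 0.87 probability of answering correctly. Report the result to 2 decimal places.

P(θ) = 1 / (1 + exp(−a(θ − b)))
logit = ln(0.8700/0.1300) = 1.9010
θ = b + logit/(a) = 2.33 + 1.9010/2.3900 = 3.1254

3.13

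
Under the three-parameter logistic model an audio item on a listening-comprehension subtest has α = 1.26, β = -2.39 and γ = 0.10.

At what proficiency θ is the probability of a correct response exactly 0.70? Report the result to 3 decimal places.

-1.840

P(θ) = γ + (1 − γ) · 1 / (1 + exp(−α(θ − β)))
Remove guessing floor: (0.70 − 0.10)/(1 − 0.10) = 0.6667
logit = ln(0.6667/0.3333) = 0.6931
θ = β + logit/(α) = -2.39 + 0.6931/1.2600 = -1.8399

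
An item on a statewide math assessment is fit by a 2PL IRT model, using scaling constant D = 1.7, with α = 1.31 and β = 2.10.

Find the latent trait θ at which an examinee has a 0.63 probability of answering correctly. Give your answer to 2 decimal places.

P(θ) = 1 / (1 + exp(−D·α(θ − β)))
logit = ln(0.6300/0.3700) = 0.5322
θ = β + logit/(1.7·α) = 2.10 + 0.5322/2.2270 = 2.3390

2.34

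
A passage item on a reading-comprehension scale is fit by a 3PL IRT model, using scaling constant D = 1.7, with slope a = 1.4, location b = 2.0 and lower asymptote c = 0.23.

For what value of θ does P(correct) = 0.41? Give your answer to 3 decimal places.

P(θ) = c + (1 − c) · 1 / (1 + exp(−D·a(θ − b)))
Remove guessing floor: (0.41 − 0.23)/(1 − 0.23) = 0.2338
logit = ln(0.2338/0.7662) = -1.1872
θ = b + logit/(1.7·a) = 2.0 + (-1.1872)/2.3800 = 1.5012

1.501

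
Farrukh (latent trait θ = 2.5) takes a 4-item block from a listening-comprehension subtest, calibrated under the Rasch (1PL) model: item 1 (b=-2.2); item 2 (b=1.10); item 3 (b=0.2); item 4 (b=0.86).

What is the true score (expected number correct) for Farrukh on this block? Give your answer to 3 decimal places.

3.540

P(θ) = 1 / (1 + exp(−(θ − b)))
P_1 = 1/(1+e^{-4.7000}) = 0.9910
P_2 = 1/(1+e^{-1.4000}) = 0.8022
P_3 = 1/(1+e^{-2.3000}) = 0.9089
P_4 = 1/(1+e^{-1.6400}) = 0.8375
E[score] = 0.9910 + 0.8022 + 0.9089 + 0.8375 = 3.5396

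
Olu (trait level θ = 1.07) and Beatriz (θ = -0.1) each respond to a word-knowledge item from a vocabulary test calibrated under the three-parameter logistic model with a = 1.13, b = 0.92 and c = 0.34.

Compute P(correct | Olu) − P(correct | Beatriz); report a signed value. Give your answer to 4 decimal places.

P(θ) = c + (1 − c) · 1 / (1 + exp(−a(θ − b)))
P(Olu) = 0.6979  [exponent 0.1695]
P(Beatriz) = 0.4984  [exponent -1.1526]
Difference = 0.6979 − 0.4984 = 0.1995

0.1995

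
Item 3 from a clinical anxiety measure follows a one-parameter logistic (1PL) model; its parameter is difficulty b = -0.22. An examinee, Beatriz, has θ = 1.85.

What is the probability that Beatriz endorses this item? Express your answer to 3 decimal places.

0.888

P(θ) = 1 / (1 + exp(−(θ − b)))
Exponent: (1.85 − (-0.22)) = 2.0700
1/(1 + e^{-2.0700}) = 0.8880
P = 0.8880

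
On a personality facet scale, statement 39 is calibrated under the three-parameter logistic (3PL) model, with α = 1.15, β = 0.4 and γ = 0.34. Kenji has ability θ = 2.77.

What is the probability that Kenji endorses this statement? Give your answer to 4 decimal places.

P(θ) = γ + (1 − γ) · 1 / (1 + exp(−α(θ − β)))
Exponent: 1.15 × (2.77 − 0.4) = 2.7255
1/(1 + e^{-2.7255}) = 0.9385
P = 0.34 + 0.66 × 0.9385 = 0.9594

0.9594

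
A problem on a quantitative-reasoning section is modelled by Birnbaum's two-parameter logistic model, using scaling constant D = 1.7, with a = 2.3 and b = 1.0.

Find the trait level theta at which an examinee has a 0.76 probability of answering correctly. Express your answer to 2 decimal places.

1.29

P(theta) = 1 / (1 + exp(−D·a(theta − b)))
logit = ln(0.7600/0.2400) = 1.1527
theta = b + logit/(1.7·a) = 1.0 + 1.1527/3.9100 = 1.2948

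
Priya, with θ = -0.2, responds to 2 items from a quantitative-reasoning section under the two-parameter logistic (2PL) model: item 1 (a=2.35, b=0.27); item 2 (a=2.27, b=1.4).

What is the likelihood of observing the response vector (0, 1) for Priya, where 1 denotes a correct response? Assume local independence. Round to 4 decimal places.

P(θ) = 1 / (1 + exp(−a(θ − b)))
P_1 = 1/(1+e^{1.1045}) = 0.2489
P_2 = 1/(1+e^{3.6320}) = 0.0258
L = (1−P_1) × P_2 = 0.7511 × 0.0258 = 0.01936

0.0194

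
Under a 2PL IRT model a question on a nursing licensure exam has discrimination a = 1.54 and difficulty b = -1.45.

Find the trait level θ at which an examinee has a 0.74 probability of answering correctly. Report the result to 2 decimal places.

-0.77

P(θ) = 1 / (1 + exp(−a(θ − b)))
logit = ln(0.7400/0.2600) = 1.0460
θ = b + logit/(a) = -1.45 + 1.0460/1.5400 = -0.7708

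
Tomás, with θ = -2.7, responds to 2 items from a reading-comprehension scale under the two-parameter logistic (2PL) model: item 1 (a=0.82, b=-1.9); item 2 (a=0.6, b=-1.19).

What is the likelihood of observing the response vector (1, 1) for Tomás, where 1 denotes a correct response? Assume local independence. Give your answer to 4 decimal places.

0.0983

P(θ) = 1 / (1 + exp(−a(θ − b)))
P_1 = 1/(1+e^{0.6560}) = 0.3416
P_2 = 1/(1+e^{0.9060}) = 0.2878
L = P_1 × P_2 = 0.3416 × 0.2878 = 0.09833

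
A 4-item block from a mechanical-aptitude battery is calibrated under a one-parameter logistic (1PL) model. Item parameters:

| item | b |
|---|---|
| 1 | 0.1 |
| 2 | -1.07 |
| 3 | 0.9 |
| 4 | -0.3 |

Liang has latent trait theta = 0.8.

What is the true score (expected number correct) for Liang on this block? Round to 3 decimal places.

P(theta) = 1 / (1 + exp(−(theta − b)))
P_1 = 1/(1+e^{-0.7000}) = 0.6682
P_2 = 1/(1+e^{-1.8700}) = 0.8665
P_3 = 1/(1+e^{0.1000}) = 0.4750
P_4 = 1/(1+e^{-1.1000}) = 0.7503
E[score] = 0.6682 + 0.8665 + 0.4750 + 0.7503 = 2.7599

2.760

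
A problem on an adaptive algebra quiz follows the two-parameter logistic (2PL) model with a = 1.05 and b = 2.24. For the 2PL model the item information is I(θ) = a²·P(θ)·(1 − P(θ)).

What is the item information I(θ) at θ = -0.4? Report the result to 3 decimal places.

0.061

P = 1/(1+e^{2.7720}) = 0.0589
P(1−P) = 0.0589 × 0.9411 = 0.0554
I = a² × P(1−P) = 1.05² × 0.0554 = 0.06107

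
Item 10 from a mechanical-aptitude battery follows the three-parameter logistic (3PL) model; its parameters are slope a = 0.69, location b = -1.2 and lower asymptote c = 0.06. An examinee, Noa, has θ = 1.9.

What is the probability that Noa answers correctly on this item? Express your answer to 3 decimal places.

P(θ) = c + (1 − c) · 1 / (1 + exp(−a(θ − b)))
Exponent: 0.69 × (1.9 − (-1.2)) = 2.1390
1/(1 + e^{-2.1390}) = 0.8946
P = 0.06 + 0.94 × 0.8946 = 0.9010

0.901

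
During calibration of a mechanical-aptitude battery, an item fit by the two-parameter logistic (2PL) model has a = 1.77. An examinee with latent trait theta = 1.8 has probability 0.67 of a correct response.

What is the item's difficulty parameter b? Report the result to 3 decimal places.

P(theta) = 1 / (1 + exp(−a(theta − b)))
logit(0.67) = ln(0.67/0.33) = 0.7082
b = theta − logit/(a) = 1.8 − 0.7082/1.7700 = 1.3999

1.400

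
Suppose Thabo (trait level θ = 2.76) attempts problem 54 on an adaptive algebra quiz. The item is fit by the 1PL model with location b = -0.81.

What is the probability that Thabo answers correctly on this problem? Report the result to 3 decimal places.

0.973

P(θ) = 1 / (1 + exp(−(θ − b)))
Exponent: (2.76 − (-0.81)) = 3.5700
1/(1 + e^{-3.5700}) = 0.9726
P = 0.9726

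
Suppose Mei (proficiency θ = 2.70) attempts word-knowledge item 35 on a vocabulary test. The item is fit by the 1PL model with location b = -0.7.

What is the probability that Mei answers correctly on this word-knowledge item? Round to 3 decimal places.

P(θ) = 1 / (1 + exp(−(θ − b)))
Exponent: (2.70 − (-0.7)) = 3.4000
1/(1 + e^{-3.4000}) = 0.9677
P = 0.9677

0.968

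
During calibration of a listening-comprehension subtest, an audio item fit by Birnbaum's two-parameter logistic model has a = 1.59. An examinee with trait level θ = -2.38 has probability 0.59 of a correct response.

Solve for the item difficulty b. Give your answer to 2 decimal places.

-2.61

P(θ) = 1 / (1 + exp(−a(θ − b)))
logit(0.59) = ln(0.59/0.41) = 0.3640
b = θ − logit/(a) = -2.38 − 0.3640/1.5900 = -2.6089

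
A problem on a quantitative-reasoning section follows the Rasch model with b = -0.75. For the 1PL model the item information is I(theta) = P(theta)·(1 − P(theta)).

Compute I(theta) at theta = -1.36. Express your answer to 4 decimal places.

P = 1/(1+e^{0.6100}) = 0.3521
P(1−P) = 0.3521 × 0.6479 = 0.2281
I = P(1−P) = 0.22811

0.2281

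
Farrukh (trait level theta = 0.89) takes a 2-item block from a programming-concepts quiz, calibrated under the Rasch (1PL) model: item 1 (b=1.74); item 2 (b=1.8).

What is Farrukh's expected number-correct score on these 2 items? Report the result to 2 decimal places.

P(theta) = 1 / (1 + exp(−(theta − b)))
P_1 = 1/(1+e^{0.8500}) = 0.2994
P_2 = 1/(1+e^{0.9100}) = 0.2870
E[score] = 0.2994 + 0.2870 = 0.5864

0.59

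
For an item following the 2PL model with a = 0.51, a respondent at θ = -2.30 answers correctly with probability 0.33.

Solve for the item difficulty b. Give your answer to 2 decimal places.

P(θ) = 1 / (1 + exp(−a(θ − b)))
logit(0.33) = ln(0.33/0.67) = -0.7082
b = θ − logit/(a) = -2.30 − (-0.7082)/0.5100 = -0.9114

-0.91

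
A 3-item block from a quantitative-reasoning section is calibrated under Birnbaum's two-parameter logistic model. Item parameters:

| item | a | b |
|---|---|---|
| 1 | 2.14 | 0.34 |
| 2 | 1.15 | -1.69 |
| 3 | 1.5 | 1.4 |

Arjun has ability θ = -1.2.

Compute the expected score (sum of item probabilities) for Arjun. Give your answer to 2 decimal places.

P(θ) = 1 / (1 + exp(−a(θ − b)))
P_1 = 1/(1+e^{3.2956}) = 0.0357
P_2 = 1/(1+e^{-0.5635}) = 0.6373
P_3 = 1/(1+e^{3.9000}) = 0.0198
E[score] = 0.0357 + 0.6373 + 0.0198 = 0.6928

0.69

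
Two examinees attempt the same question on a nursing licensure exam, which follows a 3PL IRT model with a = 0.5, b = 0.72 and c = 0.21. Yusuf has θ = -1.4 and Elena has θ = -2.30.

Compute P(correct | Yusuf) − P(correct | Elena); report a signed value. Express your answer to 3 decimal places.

0.060

P(θ) = c + (1 − c) · 1 / (1 + exp(−a(θ − b)))
P(Yusuf) = 0.4133  [exponent -1.0600]
P(Elena) = 0.3529  [exponent -1.5100]
Difference = 0.4133 − 0.3529 = 0.0603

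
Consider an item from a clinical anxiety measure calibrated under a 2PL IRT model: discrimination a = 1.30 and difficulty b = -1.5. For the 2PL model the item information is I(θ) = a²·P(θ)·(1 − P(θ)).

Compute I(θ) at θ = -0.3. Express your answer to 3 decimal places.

0.243

P = 1/(1+e^{-1.5600}) = 0.8264
P(1−P) = 0.8264 × 0.1736 = 0.1435
I = a² × P(1−P) = 1.30² × 0.1435 = 0.24250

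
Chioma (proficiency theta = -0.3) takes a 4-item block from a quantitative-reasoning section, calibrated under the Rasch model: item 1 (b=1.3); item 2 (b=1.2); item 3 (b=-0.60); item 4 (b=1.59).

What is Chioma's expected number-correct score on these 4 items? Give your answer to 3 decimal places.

1.056

P(theta) = 1 / (1 + exp(−(theta − b)))
P_1 = 1/(1+e^{1.6000}) = 0.1680
P_2 = 1/(1+e^{1.5000}) = 0.1824
P_3 = 1/(1+e^{-0.3000}) = 0.5744
P_4 = 1/(1+e^{1.8900}) = 0.1312
E[score] = 0.1680 + 0.1824 + 0.5744 + 0.1312 = 1.0561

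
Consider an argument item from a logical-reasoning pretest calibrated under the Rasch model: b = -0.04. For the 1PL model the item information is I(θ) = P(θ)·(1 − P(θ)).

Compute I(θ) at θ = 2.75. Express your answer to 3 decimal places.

P = 1/(1+e^{-2.7900}) = 0.9421
P(1−P) = 0.9421 × 0.0579 = 0.0545
I = P(1−P) = 0.05452

0.055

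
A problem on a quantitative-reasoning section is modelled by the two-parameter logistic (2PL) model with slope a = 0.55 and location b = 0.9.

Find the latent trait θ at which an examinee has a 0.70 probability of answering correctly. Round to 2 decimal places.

P(θ) = 1 / (1 + exp(−a(θ − b)))
logit = ln(0.7000/0.3000) = 0.8473
θ = b + logit/(a) = 0.9 + 0.8473/0.5500 = 2.4405

2.44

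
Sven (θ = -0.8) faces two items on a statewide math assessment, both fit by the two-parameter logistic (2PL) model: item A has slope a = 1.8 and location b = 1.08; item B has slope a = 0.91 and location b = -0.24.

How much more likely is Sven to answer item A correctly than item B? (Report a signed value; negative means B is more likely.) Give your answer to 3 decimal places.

-0.342

P(θ) = 1 / (1 + exp(−a(θ − b)))
P_A = 0.0328
P_B = 0.3753
P_A − P_B = -0.3425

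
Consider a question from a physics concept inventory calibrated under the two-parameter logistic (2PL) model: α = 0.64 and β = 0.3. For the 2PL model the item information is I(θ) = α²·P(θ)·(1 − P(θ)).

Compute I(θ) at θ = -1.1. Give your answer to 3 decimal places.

P = 1/(1+e^{0.8960}) = 0.2899
P(1−P) = 0.2899 × 0.7101 = 0.2058
I = α² × P(1−P) = 0.64² × 0.2058 = 0.08431

0.084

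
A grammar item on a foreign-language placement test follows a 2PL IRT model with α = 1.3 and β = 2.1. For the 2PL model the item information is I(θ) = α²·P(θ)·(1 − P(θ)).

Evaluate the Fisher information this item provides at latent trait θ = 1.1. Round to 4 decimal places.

P = 1/(1+e^{1.3000}) = 0.2142
P(1−P) = 0.2142 × 0.7858 = 0.1683
I = α² × P(1−P) = 1.3² × 0.1683 = 0.28442

0.2844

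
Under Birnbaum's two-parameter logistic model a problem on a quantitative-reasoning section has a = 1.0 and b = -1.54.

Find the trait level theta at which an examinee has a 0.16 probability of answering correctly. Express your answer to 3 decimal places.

-3.198

P(theta) = 1 / (1 + exp(−a(theta − b)))
logit = ln(0.1600/0.8400) = -1.6582
theta = b + logit/(a) = -1.54 + (-1.6582)/1.0000 = -3.1982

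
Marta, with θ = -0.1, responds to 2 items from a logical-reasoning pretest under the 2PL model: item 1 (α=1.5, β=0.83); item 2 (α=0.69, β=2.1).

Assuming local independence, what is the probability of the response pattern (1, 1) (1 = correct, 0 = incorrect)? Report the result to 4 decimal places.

0.0357

P(θ) = 1 / (1 + exp(−α(θ − β)))
P_1 = 1/(1+e^{1.3950}) = 0.1986
P_2 = 1/(1+e^{1.5180}) = 0.1798
L = P_1 × P_2 = 0.1986 × 0.1798 = 0.03570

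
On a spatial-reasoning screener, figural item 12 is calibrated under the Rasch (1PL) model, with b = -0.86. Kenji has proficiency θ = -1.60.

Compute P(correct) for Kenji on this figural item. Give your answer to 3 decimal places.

P(θ) = 1 / (1 + exp(−(θ − b)))
Exponent: (-1.60 − (-0.86)) = -0.7400
1/(1 + e^{0.7400}) = 0.3230
P = 0.3230

0.323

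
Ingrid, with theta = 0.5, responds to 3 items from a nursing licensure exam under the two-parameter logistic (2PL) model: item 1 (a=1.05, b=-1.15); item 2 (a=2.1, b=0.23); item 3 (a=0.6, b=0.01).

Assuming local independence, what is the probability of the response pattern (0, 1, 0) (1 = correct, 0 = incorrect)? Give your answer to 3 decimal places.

P(theta) = 1 / (1 + exp(−a(theta − b)))
P_1 = 1/(1+e^{-1.7325}) = 0.8497
P_2 = 1/(1+e^{-0.5670}) = 0.6381
P_3 = 1/(1+e^{-0.2940}) = 0.5730
L = (1−P_1) × P_2 × (1−P_3) = 0.1503 × 0.6381 × 0.4270 = 0.04094

0.041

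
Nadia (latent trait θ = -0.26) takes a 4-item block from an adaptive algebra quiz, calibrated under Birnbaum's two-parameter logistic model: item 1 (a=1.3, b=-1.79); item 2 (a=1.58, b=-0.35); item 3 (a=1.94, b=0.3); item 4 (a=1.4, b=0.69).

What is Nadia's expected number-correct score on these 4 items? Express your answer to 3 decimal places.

P(θ) = 1 / (1 + exp(−a(θ − b)))
P_1 = 1/(1+e^{-1.9890}) = 0.8796
P_2 = 1/(1+e^{-0.1422}) = 0.5355
P_3 = 1/(1+e^{1.0864}) = 0.2523
P_4 = 1/(1+e^{1.3300}) = 0.2092
E[score] = 0.8796 + 0.5355 + 0.2523 + 0.2092 = 1.8766

1.877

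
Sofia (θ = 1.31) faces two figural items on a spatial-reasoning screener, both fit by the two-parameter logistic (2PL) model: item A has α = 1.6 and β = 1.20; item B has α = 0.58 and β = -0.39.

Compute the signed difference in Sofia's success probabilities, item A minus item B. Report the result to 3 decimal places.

-0.184

P(θ) = 1 / (1 + exp(−α(θ − β)))
P_A = 0.5439
P_B = 0.7283
P_A − P_B = -0.1844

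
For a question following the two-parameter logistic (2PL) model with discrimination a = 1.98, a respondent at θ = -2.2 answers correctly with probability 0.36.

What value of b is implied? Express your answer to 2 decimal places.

-1.91

P(θ) = 1 / (1 + exp(−a(θ − b)))
logit(0.36) = ln(0.36/0.64) = -0.5754
b = θ − logit/(a) = -2.2 − (-0.5754)/1.9800 = -1.9094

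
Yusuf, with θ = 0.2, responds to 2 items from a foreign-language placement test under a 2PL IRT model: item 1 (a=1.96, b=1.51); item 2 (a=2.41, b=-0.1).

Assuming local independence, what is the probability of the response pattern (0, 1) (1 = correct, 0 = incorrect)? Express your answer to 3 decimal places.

0.625

P(θ) = 1 / (1 + exp(−a(θ − b)))
P_1 = 1/(1+e^{2.5676}) = 0.0713
P_2 = 1/(1+e^{-0.7230}) = 0.6733
L = (1−P_1) × P_2 = 0.9287 × 0.6733 = 0.62530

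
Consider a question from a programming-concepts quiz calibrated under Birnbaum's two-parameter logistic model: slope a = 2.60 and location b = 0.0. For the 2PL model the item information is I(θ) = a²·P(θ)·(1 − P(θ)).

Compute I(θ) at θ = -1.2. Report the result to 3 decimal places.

0.274

P = 1/(1+e^{3.1200}) = 0.0423
P(1−P) = 0.0423 × 0.9577 = 0.0405
I = a² × P(1−P) = 2.60² × 0.0405 = 0.27379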